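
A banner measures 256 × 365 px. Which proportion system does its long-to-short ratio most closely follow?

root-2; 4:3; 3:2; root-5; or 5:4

root-2

Ratio = 365 / 256 ≈ 1.426.
Distances: root-2 1.414 (Δ 0.012); 4:3 1.333 (Δ 0.093); 3:2 1.500 (Δ 0.074); root-5 2.236 (Δ 0.810); 5:4 1.250 (Δ 0.176).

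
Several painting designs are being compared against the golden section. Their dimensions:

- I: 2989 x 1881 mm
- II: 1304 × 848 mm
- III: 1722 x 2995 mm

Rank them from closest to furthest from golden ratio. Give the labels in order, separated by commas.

I, II, III

I: 2989/1881 ≈ 1.589 → |1.589 − 1.618| = 0.029
II: 1304/848 ≈ 1.538 → |1.538 − 1.618| = 0.080
III: 2995/1722 ≈ 1.739 → |1.739 − 1.618| = 0.121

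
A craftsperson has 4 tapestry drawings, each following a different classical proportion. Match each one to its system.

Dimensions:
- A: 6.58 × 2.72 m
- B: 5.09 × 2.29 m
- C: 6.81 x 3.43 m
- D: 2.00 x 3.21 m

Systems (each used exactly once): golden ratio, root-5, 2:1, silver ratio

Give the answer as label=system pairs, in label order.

A = 6.58/2.72 ≈ 2.419 → silver ratio (2.414)
B = 5.09/2.29 ≈ 2.223 → root-5 (2.236)
C = 6.81/3.43 ≈ 1.985 → 2:1 (2.000)
D = 3.21/2.00 ≈ 1.605 → golden ratio (1.618)

A=silver ratio, B=root-5, C=2:1, D=golden ratio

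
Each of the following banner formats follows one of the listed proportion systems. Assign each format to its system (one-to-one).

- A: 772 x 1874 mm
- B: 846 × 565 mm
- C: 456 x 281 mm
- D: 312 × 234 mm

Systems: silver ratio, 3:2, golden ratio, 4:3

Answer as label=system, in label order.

A = 1874/772 ≈ 2.427 → silver ratio (2.414)
B = 846/565 ≈ 1.497 → 3:2 (1.500)
C = 456/281 ≈ 1.623 → golden ratio (1.618)
D = 312/234 ≈ 1.333 → 4:3 (1.333)

A=silver ratio, B=3:2, C=golden ratio, D=4:3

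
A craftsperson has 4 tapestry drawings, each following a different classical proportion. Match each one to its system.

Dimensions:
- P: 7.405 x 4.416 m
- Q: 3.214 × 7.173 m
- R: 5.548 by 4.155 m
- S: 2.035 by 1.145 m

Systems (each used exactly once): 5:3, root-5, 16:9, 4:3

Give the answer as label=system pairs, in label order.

Ratios: P ≈ 1.677; Q ≈ 2.232; R ≈ 1.335; S ≈ 1.777.
Targets: 5:3 ≈ 1.667; root-5 ≈ 2.236; 16:9 ≈ 1.778; 4:3 ≈ 1.333.

P=5:3, Q=root-5, R=4:3, S=16:9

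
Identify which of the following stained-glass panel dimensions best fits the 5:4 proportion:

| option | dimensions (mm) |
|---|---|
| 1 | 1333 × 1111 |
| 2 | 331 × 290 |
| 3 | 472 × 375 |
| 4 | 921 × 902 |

3

Target 5:4 ≈ 1.250.
1: 1.200 (Δ0.050)  2: 1.141 (Δ0.109)  3: 1.259 (Δ0.009)  4: 1.021 (Δ0.229)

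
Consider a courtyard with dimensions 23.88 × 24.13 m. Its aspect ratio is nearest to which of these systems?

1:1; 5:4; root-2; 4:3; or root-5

Ratio = 24.13 / 23.88 ≈ 1.010.
Distances: 1:1 1.000 (Δ 0.010); 5:4 1.250 (Δ 0.240); root-2 1.414 (Δ 0.404); 4:3 1.333 (Δ 0.323); root-5 2.236 (Δ 1.226).

1:1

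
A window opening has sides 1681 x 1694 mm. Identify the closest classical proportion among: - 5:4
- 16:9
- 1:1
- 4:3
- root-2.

1:1

Ratio = 1694 / 1681 ≈ 1.008.
Distances: 5:4 1.250 (Δ 0.242); 16:9 1.778 (Δ 0.770); 1:1 1.000 (Δ 0.008); 4:3 1.333 (Δ 0.325); root-2 1.414 (Δ 0.406).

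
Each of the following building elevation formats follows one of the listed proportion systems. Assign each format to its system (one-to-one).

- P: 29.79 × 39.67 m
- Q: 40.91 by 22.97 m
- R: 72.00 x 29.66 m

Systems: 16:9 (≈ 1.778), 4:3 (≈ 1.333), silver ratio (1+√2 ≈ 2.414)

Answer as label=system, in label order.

Ratios: P ≈ 1.332; Q ≈ 1.781; R ≈ 2.428.
Targets: 16:9 ≈ 1.778; 4:3 ≈ 1.333; silver ratio ≈ 2.414.

P=4:3, Q=16:9, R=silver ratio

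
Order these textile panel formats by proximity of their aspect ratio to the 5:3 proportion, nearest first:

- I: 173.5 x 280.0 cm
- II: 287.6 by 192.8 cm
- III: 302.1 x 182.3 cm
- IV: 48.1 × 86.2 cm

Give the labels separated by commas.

III, I, IV, II

I: 280.0/173.5 ≈ 1.614 → |1.614 − 1.667| = 0.053
II: 287.6/192.8 ≈ 1.492 → |1.492 − 1.667| = 0.175
III: 302.1/182.3 ≈ 1.657 → |1.657 − 1.667| = 0.010
IV: 86.2/48.1 ≈ 1.792 → |1.792 − 1.667| = 0.125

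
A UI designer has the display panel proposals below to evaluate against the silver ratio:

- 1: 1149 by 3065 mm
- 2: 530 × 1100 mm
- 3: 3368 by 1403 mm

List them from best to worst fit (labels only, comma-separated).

3, 1, 2

Ratios: 1 = 3065 / 1149 ≈ 2.668; 2 = 1100 / 530 ≈ 2.075; 3 = 3368 / 1403 ≈ 2.401.
|Δ from 2.414|: 1 0.254; 2 0.339; 3 0.013.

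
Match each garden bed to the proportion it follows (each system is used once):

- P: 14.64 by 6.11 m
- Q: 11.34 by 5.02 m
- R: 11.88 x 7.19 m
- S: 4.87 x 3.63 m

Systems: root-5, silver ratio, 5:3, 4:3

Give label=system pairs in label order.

P=silver ratio, Q=root-5, R=5:3, S=4:3

Ratios: P ≈ 2.396; Q ≈ 2.259; R ≈ 1.652; S ≈ 1.342.
Targets: root-5 ≈ 2.236; silver ratio ≈ 2.414; 5:3 ≈ 1.667; 4:3 ≈ 1.333.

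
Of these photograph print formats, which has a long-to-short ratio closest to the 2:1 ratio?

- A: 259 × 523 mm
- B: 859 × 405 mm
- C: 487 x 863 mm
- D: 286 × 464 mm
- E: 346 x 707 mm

Ratios (long/short): A ≈ 2.019; B ≈ 2.121; C ≈ 1.772; D ≈ 1.622; E ≈ 2.043.
2:1 ≈ 2.000; option A is nearest (Δ 0.019).

A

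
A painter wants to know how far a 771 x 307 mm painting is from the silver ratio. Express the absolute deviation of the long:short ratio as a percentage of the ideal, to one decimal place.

4.0%

Ratio = 771 / 307 ≈ 2.5114.
Ideal silver ratio ≈ 2.4142. |2.5114 − 2.4142| / 2.4142 ≈ 4.03% → 4.0%.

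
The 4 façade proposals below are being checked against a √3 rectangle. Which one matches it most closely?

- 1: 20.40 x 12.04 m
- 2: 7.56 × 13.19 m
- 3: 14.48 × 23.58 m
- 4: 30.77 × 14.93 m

2

Target root-3 ≈ 1.732.
1: 1.694 (Δ0.038)  2: 1.745 (Δ0.013)  3: 1.628 (Δ0.104)  4: 2.061 (Δ0.329)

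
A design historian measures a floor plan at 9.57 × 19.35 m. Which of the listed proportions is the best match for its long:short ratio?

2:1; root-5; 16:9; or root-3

2:1

Ratio = 19.35 / 9.57 ≈ 2.022.
Distances: 2:1 2.000 (Δ 0.022); root-5 2.236 (Δ 0.214); 16:9 1.778 (Δ 0.244); root-3 1.732 (Δ 0.290).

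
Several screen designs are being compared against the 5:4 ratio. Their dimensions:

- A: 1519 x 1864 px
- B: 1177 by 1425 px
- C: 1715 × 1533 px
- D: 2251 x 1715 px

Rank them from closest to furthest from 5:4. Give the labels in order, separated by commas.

Ratios: A = 1864 / 1519 ≈ 1.227; B = 1425 / 1177 ≈ 1.211; C = 1715 / 1533 ≈ 1.119; D = 2251 / 1715 ≈ 1.313.
|Δ from 1.250|: A 0.023; B 0.039; C 0.131; D 0.063.

A, B, D, C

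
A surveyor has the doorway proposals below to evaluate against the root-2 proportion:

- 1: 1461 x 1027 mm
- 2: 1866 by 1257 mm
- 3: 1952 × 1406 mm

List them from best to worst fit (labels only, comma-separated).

1: 1461/1027 ≈ 1.423 → |1.423 − 1.414| = 0.009
2: 1866/1257 ≈ 1.484 → |1.484 − 1.414| = 0.070
3: 1952/1406 ≈ 1.388 → |1.388 − 1.414| = 0.026

1, 3, 2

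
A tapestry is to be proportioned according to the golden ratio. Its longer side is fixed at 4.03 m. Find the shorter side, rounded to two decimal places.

2.49 m

golden ratio ≈ 1.61803.
Shorter side = 4.03 ÷ 1.61803 ≈ 2.4907 → 2.49 m.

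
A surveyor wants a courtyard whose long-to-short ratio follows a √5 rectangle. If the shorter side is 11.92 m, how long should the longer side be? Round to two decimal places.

26.65 m

root-5 ≈ 2.23607.
Longer side = 11.92 × 2.23607 ≈ 26.6540 → 26.65 m.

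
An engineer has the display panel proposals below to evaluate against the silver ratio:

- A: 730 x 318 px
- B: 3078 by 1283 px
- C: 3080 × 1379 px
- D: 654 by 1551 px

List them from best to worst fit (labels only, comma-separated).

B, D, A, C

A: 730/318 ≈ 2.296 → |2.296 − 2.414| = 0.118
B: 3078/1283 ≈ 2.399 → |2.399 − 2.414| = 0.015
C: 3080/1379 ≈ 2.234 → |2.234 − 2.414| = 0.180
D: 1551/654 ≈ 2.372 → |2.372 − 2.414| = 0.042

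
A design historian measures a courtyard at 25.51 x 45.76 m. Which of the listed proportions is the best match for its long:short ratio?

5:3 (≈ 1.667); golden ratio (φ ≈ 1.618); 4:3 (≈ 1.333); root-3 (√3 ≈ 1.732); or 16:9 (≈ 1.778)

Ratio = 45.76 / 25.51 ≈ 1.794.
Distances: 5:3 1.667 (Δ 0.127); golden ratio 1.618 (Δ 0.176); 4:3 1.333 (Δ 0.461); root-3 1.732 (Δ 0.062); 16:9 1.778 (Δ 0.016).

16:9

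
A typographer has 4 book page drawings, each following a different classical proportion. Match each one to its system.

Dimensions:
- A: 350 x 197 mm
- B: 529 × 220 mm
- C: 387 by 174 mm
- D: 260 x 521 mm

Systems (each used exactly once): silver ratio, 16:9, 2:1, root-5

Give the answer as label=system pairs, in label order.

A=16:9, B=silver ratio, C=root-5, D=2:1

A = 350/197 ≈ 1.777 → 16:9 (1.778)
B = 529/220 ≈ 2.405 → silver ratio (2.414)
C = 387/174 ≈ 2.224 → root-5 (2.236)
D = 521/260 ≈ 2.004 → 2:1 (2.000)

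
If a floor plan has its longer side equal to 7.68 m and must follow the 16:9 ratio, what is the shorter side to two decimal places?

16:9 ≈ 1.77778.
Shorter side = 7.68 ÷ 1.77778 ≈ 4.3200 → 4.32 m.

4.32 m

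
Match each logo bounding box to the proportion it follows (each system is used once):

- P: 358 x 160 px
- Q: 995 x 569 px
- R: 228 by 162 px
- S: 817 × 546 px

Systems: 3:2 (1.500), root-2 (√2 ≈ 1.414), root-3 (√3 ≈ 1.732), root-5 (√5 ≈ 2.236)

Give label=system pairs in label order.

P=root-5, Q=root-3, R=root-2, S=3:2

P = 358/160 ≈ 2.237 → root-5 (2.236)
Q = 995/569 ≈ 1.749 → root-3 (1.732)
R = 228/162 ≈ 1.407 → root-2 (1.414)
S = 817/546 ≈ 1.496 → 3:2 (1.500)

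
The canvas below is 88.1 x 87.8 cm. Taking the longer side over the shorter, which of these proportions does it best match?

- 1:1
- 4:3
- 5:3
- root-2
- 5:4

1:1

88.1/87.8 ≈ 1.003. Nearest candidates are 1:1 (1.000, off by 0.003) and 5:4 (1.250, off by 0.247).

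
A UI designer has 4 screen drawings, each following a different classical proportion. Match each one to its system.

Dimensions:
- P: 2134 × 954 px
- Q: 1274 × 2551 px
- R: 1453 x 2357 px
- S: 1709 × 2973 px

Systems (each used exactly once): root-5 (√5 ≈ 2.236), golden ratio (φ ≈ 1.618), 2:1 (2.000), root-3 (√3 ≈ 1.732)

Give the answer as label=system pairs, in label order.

P = 2134/954 ≈ 2.237 → root-5 (2.236)
Q = 2551/1274 ≈ 2.002 → 2:1 (2.000)
R = 2357/1453 ≈ 1.622 → golden ratio (1.618)
S = 2973/1709 ≈ 1.740 → root-3 (1.732)

P=root-5, Q=2:1, R=golden ratio, S=root-3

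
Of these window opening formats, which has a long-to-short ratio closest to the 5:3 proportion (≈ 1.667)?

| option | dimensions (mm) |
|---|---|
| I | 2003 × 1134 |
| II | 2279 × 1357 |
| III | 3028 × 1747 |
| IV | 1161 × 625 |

Target 5:3 ≈ 1.667.
I: 1.766 (Δ0.099)  II: 1.679 (Δ0.012)  III: 1.733 (Δ0.066)  IV: 1.858 (Δ0.191)

II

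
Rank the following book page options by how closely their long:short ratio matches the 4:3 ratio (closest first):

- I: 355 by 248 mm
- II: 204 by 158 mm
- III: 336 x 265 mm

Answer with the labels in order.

I: 355/248 ≈ 1.431 → |1.431 − 1.333| = 0.098
II: 204/158 ≈ 1.291 → |1.291 − 1.333| = 0.042
III: 336/265 ≈ 1.268 → |1.268 − 1.333| = 0.065

II, III, I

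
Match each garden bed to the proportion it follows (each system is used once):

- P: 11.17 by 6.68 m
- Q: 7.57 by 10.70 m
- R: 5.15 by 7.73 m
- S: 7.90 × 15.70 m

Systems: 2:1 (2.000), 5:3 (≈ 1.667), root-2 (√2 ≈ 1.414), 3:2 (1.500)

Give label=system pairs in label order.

P = 11.17/6.68 ≈ 1.672 → 5:3 (1.667)
Q = 10.70/7.57 ≈ 1.413 → root-2 (1.414)
R = 7.73/5.15 ≈ 1.501 → 3:2 (1.500)
S = 15.70/7.90 ≈ 1.987 → 2:1 (2.000)

P=5:3, Q=root-2, R=3:2, S=2:1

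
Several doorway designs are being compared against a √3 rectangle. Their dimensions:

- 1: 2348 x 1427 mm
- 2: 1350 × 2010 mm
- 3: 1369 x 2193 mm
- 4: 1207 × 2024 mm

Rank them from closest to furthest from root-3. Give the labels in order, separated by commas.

4, 1, 3, 2

1: 2348/1427 ≈ 1.645 → |1.645 − 1.732| = 0.087
2: 2010/1350 ≈ 1.489 → |1.489 − 1.732| = 0.243
3: 2193/1369 ≈ 1.602 → |1.602 − 1.732| = 0.130
4: 2024/1207 ≈ 1.677 → |1.677 − 1.732| = 0.055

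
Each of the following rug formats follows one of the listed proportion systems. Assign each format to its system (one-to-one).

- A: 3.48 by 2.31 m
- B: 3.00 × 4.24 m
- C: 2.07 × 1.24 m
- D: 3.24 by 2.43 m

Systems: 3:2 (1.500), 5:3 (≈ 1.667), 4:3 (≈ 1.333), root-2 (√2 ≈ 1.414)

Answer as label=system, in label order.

Ratios: A ≈ 1.506; B ≈ 1.413; C ≈ 1.669; D ≈ 1.333.
Targets: 3:2 ≈ 1.500; 5:3 ≈ 1.667; 4:3 ≈ 1.333; root-2 ≈ 1.414.

A=3:2, B=root-2, C=5:3, D=4:3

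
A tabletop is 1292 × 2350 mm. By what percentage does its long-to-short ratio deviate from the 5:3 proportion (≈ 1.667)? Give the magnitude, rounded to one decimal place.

Ratio = 2350 / 1292 ≈ 1.8189.
Ideal 5:3 ≈ 1.6667. |1.8189 − 1.6667| / 1.6667 ≈ 9.13% → 9.1%.

9.1%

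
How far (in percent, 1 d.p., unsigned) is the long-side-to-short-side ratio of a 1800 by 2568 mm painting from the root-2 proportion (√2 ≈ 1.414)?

Ratio = 2568 / 1800 ≈ 1.4267.
Ideal root-2 ≈ 1.4142. |1.4267 − 1.4142| / 1.4142 ≈ 0.88% → 0.9%.

0.9%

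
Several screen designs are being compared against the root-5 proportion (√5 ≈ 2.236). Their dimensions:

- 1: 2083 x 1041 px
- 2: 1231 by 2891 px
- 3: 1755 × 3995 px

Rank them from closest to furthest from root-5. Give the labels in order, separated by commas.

3, 2, 1

Ratios: 1 = 2083 / 1041 ≈ 2.001; 2 = 2891 / 1231 ≈ 2.348; 3 = 3995 / 1755 ≈ 2.276.
|Δ from 2.236|: 1 0.235; 2 0.112; 3 0.040.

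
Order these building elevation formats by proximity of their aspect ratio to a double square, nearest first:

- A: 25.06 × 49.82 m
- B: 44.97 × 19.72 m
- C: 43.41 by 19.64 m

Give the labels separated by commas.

Ratios: A = 49.82 / 25.06 ≈ 1.988; B = 44.97 / 19.72 ≈ 2.280; C = 43.41 / 19.64 ≈ 2.210.
|Δ from 2.000|: A 0.012; B 0.280; C 0.210.

A, C, B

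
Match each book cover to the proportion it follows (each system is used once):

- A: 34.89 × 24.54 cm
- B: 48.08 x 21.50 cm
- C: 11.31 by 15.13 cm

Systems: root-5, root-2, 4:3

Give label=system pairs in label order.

A = 34.89/24.54 ≈ 1.422 → root-2 (1.414)
B = 48.08/21.50 ≈ 2.236 → root-5 (2.236)
C = 15.13/11.31 ≈ 1.338 → 4:3 (1.333)

A=root-2, B=root-5, C=4:3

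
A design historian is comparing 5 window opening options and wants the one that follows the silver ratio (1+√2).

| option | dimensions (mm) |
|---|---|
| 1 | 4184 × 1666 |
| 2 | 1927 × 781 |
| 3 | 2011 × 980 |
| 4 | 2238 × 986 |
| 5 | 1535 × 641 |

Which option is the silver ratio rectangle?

Ratios (long/short): 1 ≈ 2.511; 2 ≈ 2.467; 3 ≈ 2.052; 4 ≈ 2.270; 5 ≈ 2.395.
silver ratio ≈ 2.414; option 5 is nearest (Δ 0.019).

5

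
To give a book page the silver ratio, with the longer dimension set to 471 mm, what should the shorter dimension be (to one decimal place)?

195.1 mm

silver ratio ≈ 2.41421.
Shorter side = 471 ÷ 2.41421 ≈ 195.095 → 195.1 mm.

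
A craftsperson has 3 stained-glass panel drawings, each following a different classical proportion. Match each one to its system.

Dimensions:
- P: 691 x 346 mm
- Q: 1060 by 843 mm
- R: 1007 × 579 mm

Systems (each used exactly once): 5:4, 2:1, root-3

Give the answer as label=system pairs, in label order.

Ratios: P ≈ 1.997; Q ≈ 1.257; R ≈ 1.739.
Targets: 5:4 ≈ 1.250; 2:1 ≈ 2.000; root-3 ≈ 1.732.

P=2:1, Q=5:4, R=root-3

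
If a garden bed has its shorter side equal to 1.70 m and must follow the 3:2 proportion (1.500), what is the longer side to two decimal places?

2.55 m

3:2 = 1.50000.
Longer side = 1.70 × 1.50000 ≈ 2.5500 → 2.55 m.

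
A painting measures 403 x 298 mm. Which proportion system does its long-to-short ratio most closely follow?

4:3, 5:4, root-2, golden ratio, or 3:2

Ratio = 403 / 298 ≈ 1.352.
Distances: 4:3 1.333 (Δ 0.019); 5:4 1.250 (Δ 0.102); root-2 1.414 (Δ 0.062); golden ratio 1.618 (Δ 0.266); 3:2 1.500 (Δ 0.148).

4:3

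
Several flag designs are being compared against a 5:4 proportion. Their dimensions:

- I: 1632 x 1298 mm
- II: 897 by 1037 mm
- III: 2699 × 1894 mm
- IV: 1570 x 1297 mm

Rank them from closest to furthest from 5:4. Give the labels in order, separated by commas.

I, IV, II, III

I: 1632/1298 ≈ 1.257 → |1.257 − 1.250| = 0.007
II: 1037/897 ≈ 1.156 → |1.156 − 1.250| = 0.094
III: 2699/1894 ≈ 1.425 → |1.425 − 1.250| = 0.175
IV: 1570/1297 ≈ 1.210 → |1.210 − 1.250| = 0.040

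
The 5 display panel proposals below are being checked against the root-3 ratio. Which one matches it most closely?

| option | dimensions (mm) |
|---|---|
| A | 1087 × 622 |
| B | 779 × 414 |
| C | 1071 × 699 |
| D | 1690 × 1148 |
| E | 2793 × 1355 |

Ratios (long/short): A ≈ 1.748; B ≈ 1.882; C ≈ 1.532; D ≈ 1.472; E ≈ 2.061.
root-3 ≈ 1.732; option A is nearest (Δ 0.016).

A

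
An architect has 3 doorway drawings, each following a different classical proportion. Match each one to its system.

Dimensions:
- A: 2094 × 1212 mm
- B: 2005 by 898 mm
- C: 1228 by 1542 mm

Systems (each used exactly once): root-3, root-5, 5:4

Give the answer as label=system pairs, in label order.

A=root-3, B=root-5, C=5:4

Ratios: A ≈ 1.728; B ≈ 2.233; C ≈ 1.256.
Targets: root-3 ≈ 1.732; root-5 ≈ 2.236; 5:4 ≈ 1.250.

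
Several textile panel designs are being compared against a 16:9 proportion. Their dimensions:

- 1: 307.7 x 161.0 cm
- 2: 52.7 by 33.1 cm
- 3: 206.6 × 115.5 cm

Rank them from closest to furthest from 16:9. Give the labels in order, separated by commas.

1: 307.7/161.0 ≈ 1.911 → |1.911 − 1.778| = 0.133
2: 52.7/33.1 ≈ 1.592 → |1.592 − 1.778| = 0.186
3: 206.6/115.5 ≈ 1.789 → |1.789 − 1.778| = 0.011

3, 1, 2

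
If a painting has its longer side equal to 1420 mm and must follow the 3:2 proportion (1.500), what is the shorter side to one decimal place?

946.7 mm

3:2 = 1.50000.
Shorter side = 1420 ÷ 1.50000 ≈ 946.667 → 946.7 mm.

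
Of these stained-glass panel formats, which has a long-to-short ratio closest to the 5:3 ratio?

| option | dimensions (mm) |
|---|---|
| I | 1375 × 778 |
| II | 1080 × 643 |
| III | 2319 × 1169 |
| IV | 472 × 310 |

Ratios (long/short): I ≈ 1.767; II ≈ 1.680; III ≈ 1.984; IV ≈ 1.523.
5:3 ≈ 1.667; option II is nearest (Δ 0.013).

II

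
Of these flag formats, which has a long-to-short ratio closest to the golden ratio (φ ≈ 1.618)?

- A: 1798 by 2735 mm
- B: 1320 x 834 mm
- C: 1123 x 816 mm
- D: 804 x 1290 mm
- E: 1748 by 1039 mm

Target golden ratio ≈ 1.618.
A: 1.521 (Δ0.097)  B: 1.583 (Δ0.035)  C: 1.376 (Δ0.242)  D: 1.604 (Δ0.014)  E: 1.682 (Δ0.064)

D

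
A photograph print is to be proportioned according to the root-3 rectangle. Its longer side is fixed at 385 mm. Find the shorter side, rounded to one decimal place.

222.3 mm

root-3 ≈ 1.73205.
Shorter side = 385 ÷ 1.73205 ≈ 222.280 → 222.3 mm.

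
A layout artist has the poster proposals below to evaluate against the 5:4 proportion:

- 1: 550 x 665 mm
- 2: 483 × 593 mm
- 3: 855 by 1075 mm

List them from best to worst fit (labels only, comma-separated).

Ratios: 1 = 665 / 550 ≈ 1.209; 2 = 593 / 483 ≈ 1.228; 3 = 1075 / 855 ≈ 1.257.
|Δ from 1.250|: 1 0.041; 2 0.022; 3 0.007.

3, 2, 1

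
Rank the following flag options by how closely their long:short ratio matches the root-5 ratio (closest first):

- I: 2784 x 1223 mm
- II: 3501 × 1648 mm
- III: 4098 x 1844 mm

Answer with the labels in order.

III, I, II

I: 2784/1223 ≈ 2.276 → |2.276 − 2.236| = 0.040
II: 3501/1648 ≈ 2.124 → |2.124 − 2.236| = 0.112
III: 4098/1844 ≈ 2.222 → |2.222 − 2.236| = 0.014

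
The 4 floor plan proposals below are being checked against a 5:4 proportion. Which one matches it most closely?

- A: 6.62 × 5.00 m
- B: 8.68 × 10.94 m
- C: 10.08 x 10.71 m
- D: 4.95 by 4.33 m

Target 5:4 ≈ 1.250.
A: 1.324 (Δ0.074)  B: 1.260 (Δ0.010)  C: 1.062 (Δ0.188)  D: 1.143 (Δ0.107)

B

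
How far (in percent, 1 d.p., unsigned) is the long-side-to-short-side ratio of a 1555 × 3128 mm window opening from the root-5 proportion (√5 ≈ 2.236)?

Ratio = 3128 / 1555 ≈ 2.0116.
Ideal root-5 ≈ 2.2361. |2.0116 − 2.2361| / 2.2361 ≈ 10.04% → 10.0%.

10.0%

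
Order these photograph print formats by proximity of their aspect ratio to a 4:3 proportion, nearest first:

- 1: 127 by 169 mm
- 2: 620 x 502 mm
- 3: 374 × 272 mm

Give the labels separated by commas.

1, 3, 2

Ratios: 1 = 169 / 127 ≈ 1.331; 2 = 620 / 502 ≈ 1.235; 3 = 374 / 272 ≈ 1.375.
|Δ from 1.333|: 1 0.002; 2 0.098; 3 0.042.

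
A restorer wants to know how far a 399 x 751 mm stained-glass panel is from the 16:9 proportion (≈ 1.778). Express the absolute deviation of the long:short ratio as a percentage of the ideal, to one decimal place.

Ratio = 751 / 399 ≈ 1.8822.
Ideal 16:9 ≈ 1.7778. |1.8822 − 1.7778| / 1.7778 ≈ 5.87% → 5.9%.

5.9%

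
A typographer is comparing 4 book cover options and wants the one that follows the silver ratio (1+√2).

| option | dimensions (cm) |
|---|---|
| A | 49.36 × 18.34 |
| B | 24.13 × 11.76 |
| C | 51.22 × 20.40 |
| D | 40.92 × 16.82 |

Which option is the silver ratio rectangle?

Ratios (long/short): A ≈ 2.691; B ≈ 2.052; C ≈ 2.511; D ≈ 2.433.
silver ratio ≈ 2.414; option D is nearest (Δ 0.019).

D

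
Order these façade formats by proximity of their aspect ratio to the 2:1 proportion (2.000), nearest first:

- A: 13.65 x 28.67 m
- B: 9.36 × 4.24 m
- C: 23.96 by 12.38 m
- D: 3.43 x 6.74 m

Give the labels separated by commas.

Ratios: A = 28.67 / 13.65 ≈ 2.100; B = 9.36 / 4.24 ≈ 2.208; C = 23.96 / 12.38 ≈ 1.935; D = 6.74 / 3.43 ≈ 1.965.
|Δ from 2.000|: A 0.100; B 0.208; C 0.065; D 0.035.

D, C, A, B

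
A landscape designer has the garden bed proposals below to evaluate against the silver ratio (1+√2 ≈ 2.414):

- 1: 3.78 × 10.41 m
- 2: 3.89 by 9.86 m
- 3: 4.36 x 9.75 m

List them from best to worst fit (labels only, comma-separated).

Ratios: 1 = 10.41 / 3.78 ≈ 2.754; 2 = 9.86 / 3.89 ≈ 2.535; 3 = 9.75 / 4.36 ≈ 2.236.
|Δ from 2.414|: 1 0.340; 2 0.121; 3 0.178.

2, 3, 1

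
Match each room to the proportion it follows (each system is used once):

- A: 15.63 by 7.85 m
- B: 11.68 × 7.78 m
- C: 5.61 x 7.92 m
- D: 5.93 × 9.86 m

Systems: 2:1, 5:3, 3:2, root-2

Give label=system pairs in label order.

A=2:1, B=3:2, C=root-2, D=5:3

A = 15.63/7.85 ≈ 1.991 → 2:1 (2.000)
B = 11.68/7.78 ≈ 1.501 → 3:2 (1.500)
C = 7.92/5.61 ≈ 1.412 → root-2 (1.414)
D = 9.86/5.93 ≈ 1.663 → 5:3 (1.667)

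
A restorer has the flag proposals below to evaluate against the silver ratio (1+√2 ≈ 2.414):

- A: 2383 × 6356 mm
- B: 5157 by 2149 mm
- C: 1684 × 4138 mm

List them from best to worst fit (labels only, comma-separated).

B, C, A

A: 6356/2383 ≈ 2.667 → |2.667 − 2.414| = 0.253
B: 5157/2149 ≈ 2.400 → |2.400 − 2.414| = 0.014
C: 4138/1684 ≈ 2.457 → |2.457 − 2.414| = 0.043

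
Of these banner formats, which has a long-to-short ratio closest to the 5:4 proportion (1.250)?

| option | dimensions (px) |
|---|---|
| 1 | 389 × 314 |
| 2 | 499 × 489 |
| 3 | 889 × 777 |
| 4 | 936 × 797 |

1

Target 5:4 ≈ 1.250.
1: 1.239 (Δ0.011)  2: 1.020 (Δ0.230)  3: 1.144 (Δ0.106)  4: 1.174 (Δ0.076)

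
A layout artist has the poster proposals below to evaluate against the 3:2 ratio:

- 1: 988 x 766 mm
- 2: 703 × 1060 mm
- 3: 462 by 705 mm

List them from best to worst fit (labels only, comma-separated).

2, 3, 1

1: 988/766 ≈ 1.290 → |1.290 − 1.500| = 0.210
2: 1060/703 ≈ 1.508 → |1.508 − 1.500| = 0.008
3: 705/462 ≈ 1.526 → |1.526 − 1.500| = 0.026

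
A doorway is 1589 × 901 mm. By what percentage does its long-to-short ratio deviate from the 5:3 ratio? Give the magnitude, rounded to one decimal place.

5.8%

Ratio = 1589 / 901 ≈ 1.7636.
Ideal 5:3 ≈ 1.6667. |1.7636 − 1.6667| / 1.6667 ≈ 5.81% → 5.8%.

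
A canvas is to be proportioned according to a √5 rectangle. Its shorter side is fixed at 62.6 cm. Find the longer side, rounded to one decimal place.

root-5 ≈ 2.23607.
Longer side = 62.6 × 2.23607 ≈ 139.978 → 140.0 cm.

140.0 cm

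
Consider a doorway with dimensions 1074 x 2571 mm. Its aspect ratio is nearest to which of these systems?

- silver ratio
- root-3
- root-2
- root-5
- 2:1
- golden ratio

2571/1074 ≈ 2.394. Nearest candidates are silver ratio (2.414, off by 0.020) and root-5 (2.236, off by 0.158).

silver ratio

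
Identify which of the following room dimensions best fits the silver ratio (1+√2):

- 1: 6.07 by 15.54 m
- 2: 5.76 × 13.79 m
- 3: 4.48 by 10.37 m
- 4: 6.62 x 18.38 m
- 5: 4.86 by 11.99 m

Ratios (long/short): 1 ≈ 2.560; 2 ≈ 2.394; 3 ≈ 2.315; 4 ≈ 2.776; 5 ≈ 2.467.
silver ratio ≈ 2.414; option 2 is nearest (Δ 0.020).

2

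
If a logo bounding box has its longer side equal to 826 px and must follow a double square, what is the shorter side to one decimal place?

2:1 = 2.00000.
Shorter side = 826 ÷ 2.00000 ≈ 413.000 → 413.0 px.

413.0 px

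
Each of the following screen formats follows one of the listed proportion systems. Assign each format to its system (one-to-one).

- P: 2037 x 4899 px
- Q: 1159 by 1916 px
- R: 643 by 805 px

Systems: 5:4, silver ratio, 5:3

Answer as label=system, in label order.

P=silver ratio, Q=5:3, R=5:4

Ratios: P ≈ 2.405; Q ≈ 1.653; R ≈ 1.252.
Targets: 5:4 ≈ 1.250; silver ratio ≈ 2.414; 5:3 ≈ 1.667.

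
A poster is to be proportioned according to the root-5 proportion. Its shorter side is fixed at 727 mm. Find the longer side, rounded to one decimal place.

root-5 ≈ 2.23607.
Longer side = 727 × 2.23607 ≈ 1625.623 → 1625.6 mm.

1625.6 mm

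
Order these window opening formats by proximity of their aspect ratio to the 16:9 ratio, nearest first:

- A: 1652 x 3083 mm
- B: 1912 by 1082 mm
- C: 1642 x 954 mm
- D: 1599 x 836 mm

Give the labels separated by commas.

A: 3083/1652 ≈ 1.866 → |1.866 − 1.778| = 0.088
B: 1912/1082 ≈ 1.767 → |1.767 − 1.778| = 0.011
C: 1642/954 ≈ 1.721 → |1.721 − 1.778| = 0.057
D: 1599/836 ≈ 1.913 → |1.913 − 1.778| = 0.135

B, C, A, D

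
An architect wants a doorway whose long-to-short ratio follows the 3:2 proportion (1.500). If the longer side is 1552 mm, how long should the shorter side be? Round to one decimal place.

1034.7 mm

3:2 = 1.50000.
Shorter side = 1552 ÷ 1.50000 ≈ 1034.667 → 1034.7 mm.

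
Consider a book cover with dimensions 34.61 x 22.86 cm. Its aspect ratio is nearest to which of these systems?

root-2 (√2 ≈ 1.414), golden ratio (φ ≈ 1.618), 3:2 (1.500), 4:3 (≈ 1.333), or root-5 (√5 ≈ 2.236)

Ratio = 34.61 / 22.86 ≈ 1.514.
Distances: root-2 1.414 (Δ 0.100); golden ratio 1.618 (Δ 0.104); 3:2 1.500 (Δ 0.014); 4:3 1.333 (Δ 0.181); root-5 2.236 (Δ 0.722).

3:2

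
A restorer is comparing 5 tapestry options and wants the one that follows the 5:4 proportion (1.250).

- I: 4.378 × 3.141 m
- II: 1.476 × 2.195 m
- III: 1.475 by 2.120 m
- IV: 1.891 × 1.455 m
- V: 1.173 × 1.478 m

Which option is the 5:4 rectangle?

V

Target 5:4 ≈ 1.250.
I: 1.394 (Δ0.144)  II: 1.487 (Δ0.237)  III: 1.437 (Δ0.187)  IV: 1.300 (Δ0.050)  V: 1.260 (Δ0.010)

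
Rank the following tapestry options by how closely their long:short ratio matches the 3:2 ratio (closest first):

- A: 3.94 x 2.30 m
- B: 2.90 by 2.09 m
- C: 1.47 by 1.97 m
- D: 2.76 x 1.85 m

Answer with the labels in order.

A: 3.94/2.30 ≈ 1.713 → |1.713 − 1.500| = 0.213
B: 2.90/2.09 ≈ 1.388 → |1.388 − 1.500| = 0.112
C: 1.97/1.47 ≈ 1.340 → |1.340 − 1.500| = 0.160
D: 2.76/1.85 ≈ 1.492 → |1.492 − 1.500| = 0.008

D, B, C, A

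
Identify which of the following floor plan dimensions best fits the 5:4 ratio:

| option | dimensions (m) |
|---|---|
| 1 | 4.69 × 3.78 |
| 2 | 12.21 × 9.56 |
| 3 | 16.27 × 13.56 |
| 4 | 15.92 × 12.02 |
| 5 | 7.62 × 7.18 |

1

Ratios (long/short): 1 ≈ 1.241; 2 ≈ 1.277; 3 ≈ 1.200; 4 ≈ 1.324; 5 ≈ 1.061.
5:4 ≈ 1.250; option 1 is nearest (Δ 0.009).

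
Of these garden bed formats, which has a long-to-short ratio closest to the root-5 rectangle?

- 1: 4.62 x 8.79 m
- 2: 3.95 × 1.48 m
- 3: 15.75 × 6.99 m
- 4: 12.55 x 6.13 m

3

Target root-5 ≈ 2.236.
1: 1.903 (Δ0.333)  2: 2.669 (Δ0.433)  3: 2.253 (Δ0.017)  4: 2.047 (Δ0.189)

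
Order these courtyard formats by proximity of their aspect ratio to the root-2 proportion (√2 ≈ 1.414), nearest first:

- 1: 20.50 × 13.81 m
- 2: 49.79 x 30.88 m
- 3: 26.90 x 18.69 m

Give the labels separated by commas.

Ratios: 1 = 20.50 / 13.81 ≈ 1.484; 2 = 49.79 / 30.88 ≈ 1.612; 3 = 26.90 / 18.69 ≈ 1.439.
|Δ from 1.414|: 1 0.070; 2 0.198; 3 0.025.

3, 1, 2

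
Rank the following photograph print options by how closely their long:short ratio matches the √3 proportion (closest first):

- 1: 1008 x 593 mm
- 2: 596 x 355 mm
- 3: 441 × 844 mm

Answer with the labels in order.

1, 2, 3

Ratios: 1 = 1008 / 593 ≈ 1.700; 2 = 596 / 355 ≈ 1.679; 3 = 844 / 441 ≈ 1.914.
|Δ from 1.732|: 1 0.032; 2 0.053; 3 0.182.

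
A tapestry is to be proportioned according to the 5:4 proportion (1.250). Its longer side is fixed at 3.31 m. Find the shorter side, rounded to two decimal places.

2.65 m

5:4 = 1.25000.
Shorter side = 3.31 ÷ 1.25000 ≈ 2.6480 → 2.65 m.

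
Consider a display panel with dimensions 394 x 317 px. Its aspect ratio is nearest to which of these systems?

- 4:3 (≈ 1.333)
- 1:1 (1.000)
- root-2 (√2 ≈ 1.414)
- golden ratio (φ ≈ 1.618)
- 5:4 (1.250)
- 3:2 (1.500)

394/317 ≈ 1.243. Nearest candidates are 5:4 (1.250, off by 0.007) and 4:3 (1.333, off by 0.090).

5:4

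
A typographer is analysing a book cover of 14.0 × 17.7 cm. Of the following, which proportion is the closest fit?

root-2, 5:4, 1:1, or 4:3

17.7/14.0 ≈ 1.264. Nearest candidates are 5:4 (1.250, off by 0.014) and 4:3 (1.333, off by 0.069).

5:4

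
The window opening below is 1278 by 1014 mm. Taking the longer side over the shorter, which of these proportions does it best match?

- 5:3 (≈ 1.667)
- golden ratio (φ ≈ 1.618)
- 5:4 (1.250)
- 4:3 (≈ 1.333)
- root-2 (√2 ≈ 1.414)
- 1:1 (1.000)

Ratio = 1278 / 1014 ≈ 1.260.
Distances: 5:3 1.667 (Δ 0.407); golden ratio 1.618 (Δ 0.358); 5:4 1.250 (Δ 0.010); 4:3 1.333 (Δ 0.073); root-2 1.414 (Δ 0.154); 1:1 1.000 (Δ 0.260).

5:4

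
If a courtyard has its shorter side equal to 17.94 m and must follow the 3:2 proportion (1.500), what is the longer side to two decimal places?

26.91 m

3:2 = 1.50000.
Longer side = 17.94 × 1.50000 ≈ 26.9100 → 26.91 m.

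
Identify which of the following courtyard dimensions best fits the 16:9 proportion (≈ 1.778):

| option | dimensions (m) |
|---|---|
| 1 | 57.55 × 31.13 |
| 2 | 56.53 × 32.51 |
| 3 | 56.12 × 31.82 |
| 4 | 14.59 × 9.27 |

3

Target 16:9 ≈ 1.778.
1: 1.849 (Δ0.071)  2: 1.739 (Δ0.039)  3: 1.764 (Δ0.014)  4: 1.574 (Δ0.204)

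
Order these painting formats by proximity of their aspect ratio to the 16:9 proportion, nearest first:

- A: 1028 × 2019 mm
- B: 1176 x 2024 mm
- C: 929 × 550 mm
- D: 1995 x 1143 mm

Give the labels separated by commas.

D, B, C, A

A: 2019/1028 ≈ 1.964 → |1.964 − 1.778| = 0.186
B: 2024/1176 ≈ 1.721 → |1.721 − 1.778| = 0.057
C: 929/550 ≈ 1.689 → |1.689 − 1.778| = 0.089
D: 1995/1143 ≈ 1.745 → |1.745 − 1.778| = 0.033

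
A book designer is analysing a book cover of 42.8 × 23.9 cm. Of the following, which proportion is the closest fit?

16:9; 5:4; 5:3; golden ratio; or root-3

42.8/23.9 ≈ 1.791. Nearest candidates are 16:9 (1.778, off by 0.013) and root-3 (1.732, off by 0.059).

16:9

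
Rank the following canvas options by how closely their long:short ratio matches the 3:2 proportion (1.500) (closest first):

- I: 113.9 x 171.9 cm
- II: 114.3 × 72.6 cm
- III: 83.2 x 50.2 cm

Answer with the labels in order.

I, II, III

Ratios: I = 171.9 / 113.9 ≈ 1.509; II = 114.3 / 72.6 ≈ 1.574; III = 83.2 / 50.2 ≈ 1.657.
|Δ from 1.500|: I 0.009; II 0.074; III 0.157.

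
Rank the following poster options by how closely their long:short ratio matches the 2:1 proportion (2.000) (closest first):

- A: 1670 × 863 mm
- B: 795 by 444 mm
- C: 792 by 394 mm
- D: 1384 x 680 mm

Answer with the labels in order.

A: 1670/863 ≈ 1.935 → |1.935 − 2.000| = 0.065
B: 795/444 ≈ 1.791 → |1.791 − 2.000| = 0.209
C: 792/394 ≈ 2.010 → |2.010 − 2.000| = 0.010
D: 1384/680 ≈ 2.035 → |2.035 − 2.000| = 0.035

C, D, A, B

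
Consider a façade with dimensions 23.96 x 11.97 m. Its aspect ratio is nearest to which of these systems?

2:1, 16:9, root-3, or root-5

2:1

23.96/11.97 ≈ 2.002. Nearest candidates are 2:1 (2.000, off by 0.002) and 16:9 (1.778, off by 0.224).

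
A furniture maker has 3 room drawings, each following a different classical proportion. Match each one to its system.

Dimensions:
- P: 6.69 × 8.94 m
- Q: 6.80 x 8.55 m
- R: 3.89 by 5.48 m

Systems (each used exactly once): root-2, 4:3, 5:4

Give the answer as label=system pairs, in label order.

P = 8.94/6.69 ≈ 1.336 → 4:3 (1.333)
Q = 8.55/6.80 ≈ 1.257 → 5:4 (1.250)
R = 5.48/3.89 ≈ 1.409 → root-2 (1.414)

P=4:3, Q=5:4, R=root-2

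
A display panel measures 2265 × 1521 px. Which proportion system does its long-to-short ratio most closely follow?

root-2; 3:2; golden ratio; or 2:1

3:2

2265/1521 ≈ 1.489. Nearest candidates are 3:2 (1.500, off by 0.011) and root-2 (1.414, off by 0.075).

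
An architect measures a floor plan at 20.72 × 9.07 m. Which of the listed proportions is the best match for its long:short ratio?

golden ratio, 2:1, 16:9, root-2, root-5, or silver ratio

root-5

Ratio = 20.72 / 9.07 ≈ 2.284.
Distances: golden ratio 1.618 (Δ 0.666); 2:1 2.000 (Δ 0.284); 16:9 1.778 (Δ 0.506); root-2 1.414 (Δ 0.870); root-5 2.236 (Δ 0.048); silver ratio 2.414 (Δ 0.130).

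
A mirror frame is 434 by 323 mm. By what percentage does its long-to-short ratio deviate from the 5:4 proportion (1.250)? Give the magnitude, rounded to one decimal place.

Ratio = 434 / 323 ≈ 1.3437.
Ideal 5:4 = 1.2500. |1.3437 − 1.2500| / 1.2500 ≈ 7.50% → 7.5%.

7.5%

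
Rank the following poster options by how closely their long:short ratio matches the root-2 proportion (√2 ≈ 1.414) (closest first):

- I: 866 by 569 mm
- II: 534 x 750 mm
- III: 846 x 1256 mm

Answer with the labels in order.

I: 866/569 ≈ 1.522 → |1.522 − 1.414| = 0.108
II: 750/534 ≈ 1.404 → |1.404 − 1.414| = 0.010
III: 1256/846 ≈ 1.485 → |1.485 − 1.414| = 0.071

II, III, I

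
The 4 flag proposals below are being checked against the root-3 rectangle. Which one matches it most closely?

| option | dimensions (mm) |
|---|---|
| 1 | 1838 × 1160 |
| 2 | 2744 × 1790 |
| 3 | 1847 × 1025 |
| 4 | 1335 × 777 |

Target root-3 ≈ 1.732.
1: 1.584 (Δ0.148)  2: 1.533 (Δ0.199)  3: 1.802 (Δ0.070)  4: 1.718 (Δ0.014)

4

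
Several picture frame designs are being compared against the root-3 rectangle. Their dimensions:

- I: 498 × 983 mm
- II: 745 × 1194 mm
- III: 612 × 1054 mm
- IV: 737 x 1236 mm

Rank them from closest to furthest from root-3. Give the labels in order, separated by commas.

III, IV, II, I

I: 983/498 ≈ 1.974 → |1.974 − 1.732| = 0.242
II: 1194/745 ≈ 1.603 → |1.603 − 1.732| = 0.129
III: 1054/612 ≈ 1.722 → |1.722 − 1.732| = 0.010
IV: 1236/737 ≈ 1.677 → |1.677 − 1.732| = 0.055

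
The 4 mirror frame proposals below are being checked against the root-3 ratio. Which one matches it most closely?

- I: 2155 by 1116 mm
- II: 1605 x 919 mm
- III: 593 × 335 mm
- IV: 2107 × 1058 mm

Ratios (long/short): I ≈ 1.931; II ≈ 1.746; III ≈ 1.770; IV ≈ 1.991.
root-3 ≈ 1.732; option II is nearest (Δ 0.014).

II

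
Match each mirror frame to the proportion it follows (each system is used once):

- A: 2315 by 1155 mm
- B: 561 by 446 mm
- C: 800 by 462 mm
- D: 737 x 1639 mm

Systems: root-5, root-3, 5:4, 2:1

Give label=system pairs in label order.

Ratios: A ≈ 2.004; B ≈ 1.258; C ≈ 1.732; D ≈ 2.224.
Targets: root-5 ≈ 2.236; root-3 ≈ 1.732; 5:4 ≈ 1.250; 2:1 ≈ 2.000.

A=2:1, B=5:4, C=root-3, D=root-5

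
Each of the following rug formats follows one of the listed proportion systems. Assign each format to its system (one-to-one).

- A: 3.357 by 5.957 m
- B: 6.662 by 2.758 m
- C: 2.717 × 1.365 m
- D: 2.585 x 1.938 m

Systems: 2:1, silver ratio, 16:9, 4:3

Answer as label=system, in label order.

A = 5.957/3.357 ≈ 1.775 → 16:9 (1.778)
B = 6.662/2.758 ≈ 2.416 → silver ratio (2.414)
C = 2.717/1.365 ≈ 1.990 → 2:1 (2.000)
D = 2.585/1.938 ≈ 1.334 → 4:3 (1.333)

A=16:9, B=silver ratio, C=2:1, D=4:3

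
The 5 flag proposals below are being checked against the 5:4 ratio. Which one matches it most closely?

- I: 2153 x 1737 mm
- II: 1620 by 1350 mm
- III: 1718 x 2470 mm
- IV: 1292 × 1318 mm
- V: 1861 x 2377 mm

Target 5:4 ≈ 1.250.
I: 1.239 (Δ0.011)  II: 1.200 (Δ0.050)  III: 1.438 (Δ0.188)  IV: 1.020 (Δ0.230)  V: 1.277 (Δ0.027)

I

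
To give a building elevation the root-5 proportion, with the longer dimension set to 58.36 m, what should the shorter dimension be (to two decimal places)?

26.10 m

root-5 ≈ 2.23607.
Shorter side = 58.36 ÷ 2.23607 ≈ 26.0994 → 26.10 m.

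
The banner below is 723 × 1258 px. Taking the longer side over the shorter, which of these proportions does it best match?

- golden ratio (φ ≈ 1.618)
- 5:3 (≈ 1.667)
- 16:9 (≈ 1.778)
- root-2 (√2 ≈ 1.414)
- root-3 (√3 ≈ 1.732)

root-3

Ratio = 1258 / 723 ≈ 1.740.
Distances: golden ratio 1.618 (Δ 0.122); 5:3 1.667 (Δ 0.073); 16:9 1.778 (Δ 0.038); root-2 1.414 (Δ 0.326); root-3 1.732 (Δ 0.008).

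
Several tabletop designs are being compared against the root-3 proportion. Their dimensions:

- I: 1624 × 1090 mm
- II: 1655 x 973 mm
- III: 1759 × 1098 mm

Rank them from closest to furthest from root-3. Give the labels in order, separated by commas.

I: 1624/1090 ≈ 1.490 → |1.490 − 1.732| = 0.242
II: 1655/973 ≈ 1.701 → |1.701 − 1.732| = 0.031
III: 1759/1098 ≈ 1.602 → |1.602 − 1.732| = 0.130

II, III, I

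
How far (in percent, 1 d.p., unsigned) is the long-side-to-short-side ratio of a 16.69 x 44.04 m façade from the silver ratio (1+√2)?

Ratio = 44.04 / 16.69 ≈ 2.6387.
Ideal silver ratio ≈ 2.4142. |2.6387 − 2.4142| / 2.4142 ≈ 9.30% → 9.3%.

9.3%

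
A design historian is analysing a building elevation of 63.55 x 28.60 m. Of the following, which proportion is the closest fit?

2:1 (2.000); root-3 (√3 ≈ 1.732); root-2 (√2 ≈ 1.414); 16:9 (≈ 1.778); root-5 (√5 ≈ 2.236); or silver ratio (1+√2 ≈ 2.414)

63.55/28.60 ≈ 2.222. Nearest candidates are root-5 (2.236, off by 0.014) and silver ratio (2.414, off by 0.192).

root-5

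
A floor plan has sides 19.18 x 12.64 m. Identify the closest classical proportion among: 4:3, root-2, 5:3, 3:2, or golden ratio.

3:2

19.18/12.64 ≈ 1.517. Nearest candidates are 3:2 (1.500, off by 0.017) and golden ratio (1.618, off by 0.101).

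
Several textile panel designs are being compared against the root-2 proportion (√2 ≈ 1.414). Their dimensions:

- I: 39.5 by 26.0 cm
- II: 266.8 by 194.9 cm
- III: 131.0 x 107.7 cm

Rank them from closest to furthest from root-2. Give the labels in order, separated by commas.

II, I, III

I: 39.5/26.0 ≈ 1.519 → |1.519 − 1.414| = 0.105
II: 266.8/194.9 ≈ 1.369 → |1.369 − 1.414| = 0.045
III: 131.0/107.7 ≈ 1.216 → |1.216 − 1.414| = 0.198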